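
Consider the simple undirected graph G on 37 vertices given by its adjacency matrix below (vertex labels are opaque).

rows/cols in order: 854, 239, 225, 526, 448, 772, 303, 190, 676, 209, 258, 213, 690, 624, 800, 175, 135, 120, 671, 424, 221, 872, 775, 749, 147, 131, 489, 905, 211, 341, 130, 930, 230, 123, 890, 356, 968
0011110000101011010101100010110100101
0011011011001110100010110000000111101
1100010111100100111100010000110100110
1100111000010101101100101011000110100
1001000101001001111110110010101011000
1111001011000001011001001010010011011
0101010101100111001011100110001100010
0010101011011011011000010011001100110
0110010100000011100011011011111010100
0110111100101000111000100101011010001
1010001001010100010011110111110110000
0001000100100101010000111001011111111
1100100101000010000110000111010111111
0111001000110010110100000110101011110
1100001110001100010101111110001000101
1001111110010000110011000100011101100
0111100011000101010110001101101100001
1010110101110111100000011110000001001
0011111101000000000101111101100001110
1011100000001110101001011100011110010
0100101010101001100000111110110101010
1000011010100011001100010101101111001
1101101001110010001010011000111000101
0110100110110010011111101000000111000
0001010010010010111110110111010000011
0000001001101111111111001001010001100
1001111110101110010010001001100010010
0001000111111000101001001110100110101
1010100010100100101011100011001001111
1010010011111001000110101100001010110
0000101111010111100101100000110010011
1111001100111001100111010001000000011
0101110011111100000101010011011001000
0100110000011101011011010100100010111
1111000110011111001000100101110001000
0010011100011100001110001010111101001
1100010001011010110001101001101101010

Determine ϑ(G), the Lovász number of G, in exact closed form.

Vertex 120 has 18 neighbors: 854, 225, 448, 772, 190, 209, 258, 213, 624, 800, 175, 135, 749, 147, 131, 489, 123, 968.
deg(489) = 18; N(489) = {854, 526, 448, 772, 303, 190, 676, 258, 690, 624, 800, 120, 221, 147, 905, 211, 230, 356}.
N(872) = {854, 772, 303, 676, 258, 800, 175, 671, 424, 749, 131, 905, 211, 130, 930, 230, 123, 968}, |N(872)| = 18.
Vertex 424 has 18 neighbors: 854, 225, 526, 448, 690, 624, 800, 135, 671, 872, 749, 147, 131, 341, 130, 930, 230, 356.
deg(v) = 18 for all v (|V|=37); strongly regular (37,18,8,9).
The 3 distinct eigenvalues: [18.0, 2.5414, -3.5414].
With N=37: ϑ(G) = 37·(-(-sqrt(37)/2 - 1/2))/(18−(-sqrt(37)/2 - 1/2)) = sqrt(37).
ϑ(G) ≈ 6.082763.

sqrt(37)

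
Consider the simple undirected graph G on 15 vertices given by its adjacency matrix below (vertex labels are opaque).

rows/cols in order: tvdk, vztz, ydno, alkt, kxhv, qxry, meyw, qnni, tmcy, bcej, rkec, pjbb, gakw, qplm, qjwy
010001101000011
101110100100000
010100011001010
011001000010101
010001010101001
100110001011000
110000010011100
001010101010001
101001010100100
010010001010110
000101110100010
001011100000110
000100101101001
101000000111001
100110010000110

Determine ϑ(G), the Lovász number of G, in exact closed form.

5

deg(rkec) = 6; N(rkec) = {alkt, qxry, meyw, qnni, bcej, qplm}.
deg(alkt) = 6; N(alkt) = {vztz, ydno, qxry, rkec, gakw, qjwy}.
deg(tmcy) = 6; N(tmcy) = {tvdk, ydno, qxry, qnni, bcej, gakw}.
N(pjbb) = {ydno, kxhv, qxry, meyw, gakw, qplm}, |N(pjbb)| = 6.
Every vertex has degree 6 (N=15); Kneser K(6,2) on C(6,2)=15 vertices.
Distinct eigenvalues (to 3 d.p.): [6.0, 1.0, -3.0].
Lovász (edge-transitive): ϑ = −15·(-3)/((6)−(-3)) = 5.
Numerically 5.0000000.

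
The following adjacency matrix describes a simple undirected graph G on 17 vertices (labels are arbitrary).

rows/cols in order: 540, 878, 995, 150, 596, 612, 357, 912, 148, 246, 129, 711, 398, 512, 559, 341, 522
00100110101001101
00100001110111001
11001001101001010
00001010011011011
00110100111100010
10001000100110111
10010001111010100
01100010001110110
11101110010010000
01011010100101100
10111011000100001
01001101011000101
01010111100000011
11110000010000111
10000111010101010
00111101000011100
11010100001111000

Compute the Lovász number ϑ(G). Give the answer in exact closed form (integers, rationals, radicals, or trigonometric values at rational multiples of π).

deg(357) = 8; N(357) = {540, 150, 912, 148, 246, 129, 398, 559}.
deg(341) = 8; N(341) = {995, 150, 596, 612, 912, 398, 512, 559}.
N(398) = {878, 150, 612, 357, 912, 148, 341, 522}, |N(398)| = 8.
N(246) = {878, 150, 596, 357, 148, 711, 512, 559}, |N(246)| = 8.
17-vertex 8-regular graph: Paley(17): SR with (k,λ,μ)=(8,3,4).
A has 3 distinct eigenvalues ≈ [8.0, 1.56155, -2.56155].
−17·(-sqrt(17)/2 - 1/2) / ((8)−(-sqrt(17)/2 - 1/2)) = sqrt(17) = ϑ(G).
= 4.1231056… (decimal).

sqrt(17)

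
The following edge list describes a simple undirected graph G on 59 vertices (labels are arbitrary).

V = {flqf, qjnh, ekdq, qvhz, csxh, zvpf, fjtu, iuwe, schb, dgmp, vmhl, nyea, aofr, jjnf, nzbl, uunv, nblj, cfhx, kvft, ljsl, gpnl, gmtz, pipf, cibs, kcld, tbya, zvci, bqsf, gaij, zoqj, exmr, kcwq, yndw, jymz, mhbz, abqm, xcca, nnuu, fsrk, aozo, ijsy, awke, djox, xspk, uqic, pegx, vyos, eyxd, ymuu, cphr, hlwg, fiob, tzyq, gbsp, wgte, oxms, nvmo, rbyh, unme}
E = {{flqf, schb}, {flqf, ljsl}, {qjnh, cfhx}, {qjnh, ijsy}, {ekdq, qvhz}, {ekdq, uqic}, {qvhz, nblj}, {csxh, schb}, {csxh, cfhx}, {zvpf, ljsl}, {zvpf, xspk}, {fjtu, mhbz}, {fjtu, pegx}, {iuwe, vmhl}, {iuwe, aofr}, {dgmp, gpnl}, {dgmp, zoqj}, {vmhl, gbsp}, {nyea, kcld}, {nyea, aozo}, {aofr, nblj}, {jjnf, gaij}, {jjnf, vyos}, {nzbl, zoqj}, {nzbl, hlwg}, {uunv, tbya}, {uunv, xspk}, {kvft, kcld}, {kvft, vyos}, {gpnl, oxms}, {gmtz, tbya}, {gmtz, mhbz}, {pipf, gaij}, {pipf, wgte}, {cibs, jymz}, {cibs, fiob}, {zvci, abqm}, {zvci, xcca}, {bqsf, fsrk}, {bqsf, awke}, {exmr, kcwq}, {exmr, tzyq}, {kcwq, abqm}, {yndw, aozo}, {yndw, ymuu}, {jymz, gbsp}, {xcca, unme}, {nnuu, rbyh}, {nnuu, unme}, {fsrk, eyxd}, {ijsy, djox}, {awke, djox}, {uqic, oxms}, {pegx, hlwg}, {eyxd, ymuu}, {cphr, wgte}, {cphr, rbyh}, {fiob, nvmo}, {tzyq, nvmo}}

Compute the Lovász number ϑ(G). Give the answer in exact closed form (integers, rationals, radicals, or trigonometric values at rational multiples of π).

59*cos(pi/59)/(cos(pi/59) + 1)

deg(yndw) = 2; N(yndw) = {aozo, ymuu}.
deg(gpnl) = 2; N(gpnl) = {dgmp, oxms}.
Vertex qvhz has 2 neighbors: ekdq, nblj.
deg(fsrk) = 2; N(fsrk) = {bqsf, eyxd}.
Regular of degree 2 on 59 vertices: this is C_{59}, the 59-cycle.
A has 30 distinct eigenvalues ≈ [2.0, 1.9887, 1.9548, 1.8988, 1.8213, 1.7231, 1.6054, 1.4695, 1.317, 1.1496, 0.9691, 0.7776, 0.5774, 0.3706, 0.1596, -0.0532, -0.2655, -0.4747, -0.6785, -0.8746, -1.0608, -1.235, -1.3953, -1.5397, -1.6666, -1.7747, -1.8627, -1.9295, -1.9745, -1.9972].
−59·(-2*cos(pi/59)) / ((2)−(-2*cos(pi/59))) = 59*cos(pi/59)/(cos(pi/59) + 1) = ϑ(G).
ϑ(G) ≈ 29.479079936.
Sandwich: α(G)=29 ≤ ϑ(G)=59*cos(pi/59)/(cos(pi/59) + 1) ≤ χ(Ḡ)=30 (both strict).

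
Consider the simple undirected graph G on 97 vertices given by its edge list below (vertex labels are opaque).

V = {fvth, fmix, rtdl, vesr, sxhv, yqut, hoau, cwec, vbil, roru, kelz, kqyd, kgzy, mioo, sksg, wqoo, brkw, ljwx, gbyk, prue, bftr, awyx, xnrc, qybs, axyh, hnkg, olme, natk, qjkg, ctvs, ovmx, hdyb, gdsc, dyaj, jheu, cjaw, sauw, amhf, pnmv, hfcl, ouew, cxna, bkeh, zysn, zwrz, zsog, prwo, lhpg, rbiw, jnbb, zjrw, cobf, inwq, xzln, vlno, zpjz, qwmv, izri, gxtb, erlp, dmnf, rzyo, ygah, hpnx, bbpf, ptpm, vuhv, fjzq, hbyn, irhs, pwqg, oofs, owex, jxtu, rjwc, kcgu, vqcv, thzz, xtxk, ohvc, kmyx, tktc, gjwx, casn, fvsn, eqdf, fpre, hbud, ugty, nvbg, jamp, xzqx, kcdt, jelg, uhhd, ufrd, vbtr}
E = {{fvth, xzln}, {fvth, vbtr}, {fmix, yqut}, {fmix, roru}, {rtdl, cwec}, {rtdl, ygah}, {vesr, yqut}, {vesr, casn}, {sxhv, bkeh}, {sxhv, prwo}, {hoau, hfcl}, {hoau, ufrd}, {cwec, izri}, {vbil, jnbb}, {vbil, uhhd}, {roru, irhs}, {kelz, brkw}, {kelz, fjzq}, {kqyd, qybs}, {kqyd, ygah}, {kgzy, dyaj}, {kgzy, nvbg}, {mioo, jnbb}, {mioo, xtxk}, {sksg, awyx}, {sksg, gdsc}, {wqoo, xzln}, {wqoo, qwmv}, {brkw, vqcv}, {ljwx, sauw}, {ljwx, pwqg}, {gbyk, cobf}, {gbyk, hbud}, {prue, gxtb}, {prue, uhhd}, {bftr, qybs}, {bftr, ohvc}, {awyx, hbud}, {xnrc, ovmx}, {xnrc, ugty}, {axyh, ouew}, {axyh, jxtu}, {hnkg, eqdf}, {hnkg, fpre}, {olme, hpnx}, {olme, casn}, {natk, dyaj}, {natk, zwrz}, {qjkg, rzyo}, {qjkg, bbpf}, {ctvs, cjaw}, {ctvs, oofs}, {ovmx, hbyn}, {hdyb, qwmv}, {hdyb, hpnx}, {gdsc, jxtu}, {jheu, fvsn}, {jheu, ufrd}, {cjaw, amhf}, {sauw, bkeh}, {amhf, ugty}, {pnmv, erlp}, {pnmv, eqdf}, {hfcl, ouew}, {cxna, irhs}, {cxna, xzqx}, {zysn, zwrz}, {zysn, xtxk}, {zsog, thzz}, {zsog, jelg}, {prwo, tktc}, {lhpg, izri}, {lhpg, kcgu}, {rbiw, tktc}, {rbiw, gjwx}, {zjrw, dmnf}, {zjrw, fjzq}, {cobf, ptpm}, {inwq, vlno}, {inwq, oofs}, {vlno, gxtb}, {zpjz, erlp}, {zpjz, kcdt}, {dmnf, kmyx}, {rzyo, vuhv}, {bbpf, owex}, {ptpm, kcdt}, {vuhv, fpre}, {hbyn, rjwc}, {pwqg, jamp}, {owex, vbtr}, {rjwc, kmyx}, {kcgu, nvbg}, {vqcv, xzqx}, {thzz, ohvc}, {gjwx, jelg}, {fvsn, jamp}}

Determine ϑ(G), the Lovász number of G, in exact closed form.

N(hbud) = {gbyk, awyx}, |N(hbud)| = 2.
deg(fjzq) = 2; N(fjzq) = {kelz, zjrw}.
Vertex prue has 2 neighbors: gxtb, uhhd.
deg(jxtu) = 2; N(jxtu) = {axyh, gdsc}.
97-vertex 2-regular graph: the odd cycle C_{97}.
Distinct eigenvalues (to 3 d.p.): [2.0, 1.996, 1.983, 1.962, 1.933, 1.896, 1.851, 1.798, 1.737, 1.67, 1.595, 1.513, 1.426, 1.332, 1.232, 1.128, 1.019, 0.905, 0.788, 0.667, 0.544, 0.418, 0.29, 0.162, 0.032, -0.097, -0.226, -0.354, -0.481, -0.606, -0.728, -0.847, -0.962, -1.074, -1.181, -1.283, -1.379, -1.47, -1.555, -1.633, -1.704, -1.769, -1.825, -1.874, -1.916, -1.949, -1.974, -1.991, -1.999].
Lovász (edge-transitive): ϑ = −97·(-2*cos(pi/97))/((2)−(-2*cos(pi/97))) = 97*cos(pi/97)/(cos(pi/97) + 1).
= 48.48728… (decimal).
48 ≤ 97*cos(pi/97)/(cos(pi/97) + 1) ≤ 49: both strict.

97*cos(pi/97)/(cos(pi/97) + 1)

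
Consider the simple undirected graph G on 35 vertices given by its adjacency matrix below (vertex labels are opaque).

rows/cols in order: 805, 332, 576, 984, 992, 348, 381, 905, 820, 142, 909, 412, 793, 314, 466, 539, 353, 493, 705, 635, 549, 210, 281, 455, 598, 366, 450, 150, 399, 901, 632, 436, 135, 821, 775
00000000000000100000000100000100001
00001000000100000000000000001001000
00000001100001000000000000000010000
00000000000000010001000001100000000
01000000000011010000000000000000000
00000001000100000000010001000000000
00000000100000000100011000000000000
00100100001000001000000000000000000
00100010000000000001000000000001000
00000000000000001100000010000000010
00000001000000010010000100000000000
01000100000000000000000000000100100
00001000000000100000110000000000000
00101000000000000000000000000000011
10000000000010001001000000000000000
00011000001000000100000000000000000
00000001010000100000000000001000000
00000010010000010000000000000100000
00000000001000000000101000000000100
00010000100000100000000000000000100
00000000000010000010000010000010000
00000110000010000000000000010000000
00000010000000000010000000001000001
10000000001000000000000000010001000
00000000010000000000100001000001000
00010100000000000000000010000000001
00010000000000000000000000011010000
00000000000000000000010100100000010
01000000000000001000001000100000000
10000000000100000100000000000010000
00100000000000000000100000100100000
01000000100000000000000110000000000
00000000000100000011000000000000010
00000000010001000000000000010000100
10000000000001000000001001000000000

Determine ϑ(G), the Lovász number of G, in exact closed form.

15

deg(539) = 4; N(539) = {984, 992, 909, 493}.
N(455) = {805, 909, 150, 436}, |N(455)| = 4.
deg(135) = 4; N(135) = {412, 705, 635, 821}.
deg(353) = 4; N(353) = {905, 142, 466, 399}.
Regular of degree 4 on 35 vertices: Kneser K(7,3) on C(7,3)=35 vertices.
Distinct eigenvalues (to 4 d.p.): [4.0, 2.0, -1.0, -3.0].
Lovász: ϑ = −35(-3)/(4+-1*(-3)) = 15.
= 15.000000000… (decimal).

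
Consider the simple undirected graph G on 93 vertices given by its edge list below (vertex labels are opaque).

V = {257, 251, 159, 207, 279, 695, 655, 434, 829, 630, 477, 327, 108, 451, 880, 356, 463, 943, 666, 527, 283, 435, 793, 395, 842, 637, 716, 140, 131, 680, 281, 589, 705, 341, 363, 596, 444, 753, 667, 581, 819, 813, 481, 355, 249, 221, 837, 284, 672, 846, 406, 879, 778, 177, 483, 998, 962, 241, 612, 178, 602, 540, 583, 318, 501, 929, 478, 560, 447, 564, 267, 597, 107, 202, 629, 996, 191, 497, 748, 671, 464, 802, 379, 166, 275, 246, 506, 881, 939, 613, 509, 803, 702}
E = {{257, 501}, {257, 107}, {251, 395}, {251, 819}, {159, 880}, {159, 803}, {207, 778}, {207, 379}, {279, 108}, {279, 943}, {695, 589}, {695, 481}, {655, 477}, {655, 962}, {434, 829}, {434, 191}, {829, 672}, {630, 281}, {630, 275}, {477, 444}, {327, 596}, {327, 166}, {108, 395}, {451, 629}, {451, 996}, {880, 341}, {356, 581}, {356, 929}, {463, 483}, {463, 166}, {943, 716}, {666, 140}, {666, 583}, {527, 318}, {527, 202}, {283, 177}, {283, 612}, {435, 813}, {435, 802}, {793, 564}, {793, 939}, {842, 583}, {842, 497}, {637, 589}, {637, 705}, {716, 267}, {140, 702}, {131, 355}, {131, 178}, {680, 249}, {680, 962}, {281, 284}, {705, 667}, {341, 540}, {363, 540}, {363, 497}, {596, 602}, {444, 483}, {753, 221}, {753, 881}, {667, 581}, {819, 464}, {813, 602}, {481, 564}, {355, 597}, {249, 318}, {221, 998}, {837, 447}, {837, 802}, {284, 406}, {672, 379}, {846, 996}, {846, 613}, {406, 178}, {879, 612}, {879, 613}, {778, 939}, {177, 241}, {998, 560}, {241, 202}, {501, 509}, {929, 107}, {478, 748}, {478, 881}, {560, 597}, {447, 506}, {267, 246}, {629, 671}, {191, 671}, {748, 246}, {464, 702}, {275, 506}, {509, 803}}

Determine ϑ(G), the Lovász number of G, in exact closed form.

93*cos(pi/93)/(cos(pi/93) + 1)

Vertex 813 has 2 neighbors: 435, 602.
N(527) = {318, 202}, |N(527)| = 2.
N(257) = {501, 107}, |N(257)| = 2.
deg(630) = 2; N(630) = {281, 275}.
G on 93 vertices is 2-regular; connected 2-regular on 93 ⇒ C_{93}.
The 47 distinct eigenvalues: [2.0, 1.9954, 1.9818, 1.9591, 1.9274, 1.887, 1.8379, 1.7805, 1.7149, 1.6415, 1.5606, 1.4727, 1.3779, 1.2769, 1.1701, 1.0579, 0.9409, 0.8196, 0.6946, 0.5664, 0.4356, 0.3029, 0.1687, 0.0338, -0.1013, -0.2359, -0.3695, -0.5013, -0.6309, -0.7576, -0.8808, -1.0, -1.1146, -1.2242, -1.3282, -1.4261, -1.5175, -1.602, -1.6792, -1.7487, -1.8102, -1.8635, -1.9083, -1.9443, -1.9715, -1.9897, -1.9989].
ϑ = −N·λ_min/(λ_max−λ_min) = −93·(-2*cos(pi/93))/(2−(-2*cos(pi/93))) = 93*cos(pi/93)/(cos(pi/93) + 1).
Numerically 46.48673.
Lovász sandwich 46 ≤ 93*cos(pi/93)/(cos(pi/93) + 1) ≤ 47: both strict.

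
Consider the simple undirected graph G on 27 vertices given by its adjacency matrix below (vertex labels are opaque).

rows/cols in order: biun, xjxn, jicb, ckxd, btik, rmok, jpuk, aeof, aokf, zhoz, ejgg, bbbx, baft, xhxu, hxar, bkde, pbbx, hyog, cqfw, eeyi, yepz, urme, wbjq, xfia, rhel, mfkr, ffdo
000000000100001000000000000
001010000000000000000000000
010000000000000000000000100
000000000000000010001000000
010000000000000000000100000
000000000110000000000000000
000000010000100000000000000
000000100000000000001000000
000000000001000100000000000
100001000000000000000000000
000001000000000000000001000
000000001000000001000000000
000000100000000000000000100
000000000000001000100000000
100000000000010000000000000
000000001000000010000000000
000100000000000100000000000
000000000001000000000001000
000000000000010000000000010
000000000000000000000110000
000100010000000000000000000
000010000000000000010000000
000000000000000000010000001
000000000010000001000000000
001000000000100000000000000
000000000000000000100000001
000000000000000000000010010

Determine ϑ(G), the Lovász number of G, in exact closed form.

27*cos(pi/27)/(cos(pi/27) + 1)

N(jicb) = {xjxn, rhel}, |N(jicb)| = 2.
N(hxar) = {biun, xhxu}, |N(hxar)| = 2.
N(wbjq) = {eeyi, ffdo}, |N(wbjq)| = 2.
Vertex bbbx has 2 neighbors: aokf, hyog.
deg(v) = 2 for all v (|V|=27); a single 27-cycle (edge-transitive).
Distinct eigenvalues (to 5 d.p.): [2.0, 1.94609, 1.78727, 1.53209, 1.19432, 0.79216, 0.3473, -0.11629, -0.57361, -1.0, -1.37248, -1.67098, -1.87939, -1.98648].
Lovász: ϑ = −27(-2*cos(pi/27))/(2+-(-1)*2*cos(pi/27)) = 27*cos(pi/27)/(cos(pi/27) + 1).
= 13.4542… (decimal).
α=13, χ(Ḡ)=14; ϑ=27*cos(pi/27)/(cos(pi/27) + 1) lies between (both strict).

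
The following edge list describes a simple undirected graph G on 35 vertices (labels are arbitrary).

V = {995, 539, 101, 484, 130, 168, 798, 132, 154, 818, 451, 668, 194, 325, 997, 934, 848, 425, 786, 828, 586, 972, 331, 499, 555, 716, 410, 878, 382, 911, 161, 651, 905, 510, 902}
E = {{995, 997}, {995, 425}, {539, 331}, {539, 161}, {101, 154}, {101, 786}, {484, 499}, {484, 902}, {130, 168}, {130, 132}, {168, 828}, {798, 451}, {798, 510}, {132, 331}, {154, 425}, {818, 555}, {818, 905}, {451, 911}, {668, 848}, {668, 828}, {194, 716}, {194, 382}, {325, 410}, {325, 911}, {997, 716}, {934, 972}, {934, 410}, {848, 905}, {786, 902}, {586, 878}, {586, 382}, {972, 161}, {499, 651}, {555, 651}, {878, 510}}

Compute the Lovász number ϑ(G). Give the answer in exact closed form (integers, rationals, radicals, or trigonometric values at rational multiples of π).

35*cos(pi/35)/(cos(pi/35) + 1)

deg(130) = 2; N(130) = {168, 132}.
Vertex 716 has 2 neighbors: 194, 997.
N(828) = {168, 668}, |N(828)| = 2.
N(101) = {154, 786}, |N(101)| = 2.
Regular of degree 2 on 35 vertices: connected 2-regular on 35 ⇒ C_{35}.
Distinct eigenvalues (to 3 d.p.): [2.0, 1.968, 1.872, 1.717, 1.506, 1.247, 0.948, 0.618, 0.268, -0.09, -0.445, -0.786, -1.102, -1.382, -1.618, -1.802, -1.928, -1.992].
With N=35: ϑ(G) = 35·(-(-1)*2*cos(pi/35))/(2−(-2*cos(pi/35))) = 35*cos(pi/35)/(cos(pi/35) + 1).
ϑ(G) ≈ 17.4647.
α=17, χ(Ḡ)=18; ϑ=35*cos(pi/35)/(cos(pi/35) + 1) lies between (both strict).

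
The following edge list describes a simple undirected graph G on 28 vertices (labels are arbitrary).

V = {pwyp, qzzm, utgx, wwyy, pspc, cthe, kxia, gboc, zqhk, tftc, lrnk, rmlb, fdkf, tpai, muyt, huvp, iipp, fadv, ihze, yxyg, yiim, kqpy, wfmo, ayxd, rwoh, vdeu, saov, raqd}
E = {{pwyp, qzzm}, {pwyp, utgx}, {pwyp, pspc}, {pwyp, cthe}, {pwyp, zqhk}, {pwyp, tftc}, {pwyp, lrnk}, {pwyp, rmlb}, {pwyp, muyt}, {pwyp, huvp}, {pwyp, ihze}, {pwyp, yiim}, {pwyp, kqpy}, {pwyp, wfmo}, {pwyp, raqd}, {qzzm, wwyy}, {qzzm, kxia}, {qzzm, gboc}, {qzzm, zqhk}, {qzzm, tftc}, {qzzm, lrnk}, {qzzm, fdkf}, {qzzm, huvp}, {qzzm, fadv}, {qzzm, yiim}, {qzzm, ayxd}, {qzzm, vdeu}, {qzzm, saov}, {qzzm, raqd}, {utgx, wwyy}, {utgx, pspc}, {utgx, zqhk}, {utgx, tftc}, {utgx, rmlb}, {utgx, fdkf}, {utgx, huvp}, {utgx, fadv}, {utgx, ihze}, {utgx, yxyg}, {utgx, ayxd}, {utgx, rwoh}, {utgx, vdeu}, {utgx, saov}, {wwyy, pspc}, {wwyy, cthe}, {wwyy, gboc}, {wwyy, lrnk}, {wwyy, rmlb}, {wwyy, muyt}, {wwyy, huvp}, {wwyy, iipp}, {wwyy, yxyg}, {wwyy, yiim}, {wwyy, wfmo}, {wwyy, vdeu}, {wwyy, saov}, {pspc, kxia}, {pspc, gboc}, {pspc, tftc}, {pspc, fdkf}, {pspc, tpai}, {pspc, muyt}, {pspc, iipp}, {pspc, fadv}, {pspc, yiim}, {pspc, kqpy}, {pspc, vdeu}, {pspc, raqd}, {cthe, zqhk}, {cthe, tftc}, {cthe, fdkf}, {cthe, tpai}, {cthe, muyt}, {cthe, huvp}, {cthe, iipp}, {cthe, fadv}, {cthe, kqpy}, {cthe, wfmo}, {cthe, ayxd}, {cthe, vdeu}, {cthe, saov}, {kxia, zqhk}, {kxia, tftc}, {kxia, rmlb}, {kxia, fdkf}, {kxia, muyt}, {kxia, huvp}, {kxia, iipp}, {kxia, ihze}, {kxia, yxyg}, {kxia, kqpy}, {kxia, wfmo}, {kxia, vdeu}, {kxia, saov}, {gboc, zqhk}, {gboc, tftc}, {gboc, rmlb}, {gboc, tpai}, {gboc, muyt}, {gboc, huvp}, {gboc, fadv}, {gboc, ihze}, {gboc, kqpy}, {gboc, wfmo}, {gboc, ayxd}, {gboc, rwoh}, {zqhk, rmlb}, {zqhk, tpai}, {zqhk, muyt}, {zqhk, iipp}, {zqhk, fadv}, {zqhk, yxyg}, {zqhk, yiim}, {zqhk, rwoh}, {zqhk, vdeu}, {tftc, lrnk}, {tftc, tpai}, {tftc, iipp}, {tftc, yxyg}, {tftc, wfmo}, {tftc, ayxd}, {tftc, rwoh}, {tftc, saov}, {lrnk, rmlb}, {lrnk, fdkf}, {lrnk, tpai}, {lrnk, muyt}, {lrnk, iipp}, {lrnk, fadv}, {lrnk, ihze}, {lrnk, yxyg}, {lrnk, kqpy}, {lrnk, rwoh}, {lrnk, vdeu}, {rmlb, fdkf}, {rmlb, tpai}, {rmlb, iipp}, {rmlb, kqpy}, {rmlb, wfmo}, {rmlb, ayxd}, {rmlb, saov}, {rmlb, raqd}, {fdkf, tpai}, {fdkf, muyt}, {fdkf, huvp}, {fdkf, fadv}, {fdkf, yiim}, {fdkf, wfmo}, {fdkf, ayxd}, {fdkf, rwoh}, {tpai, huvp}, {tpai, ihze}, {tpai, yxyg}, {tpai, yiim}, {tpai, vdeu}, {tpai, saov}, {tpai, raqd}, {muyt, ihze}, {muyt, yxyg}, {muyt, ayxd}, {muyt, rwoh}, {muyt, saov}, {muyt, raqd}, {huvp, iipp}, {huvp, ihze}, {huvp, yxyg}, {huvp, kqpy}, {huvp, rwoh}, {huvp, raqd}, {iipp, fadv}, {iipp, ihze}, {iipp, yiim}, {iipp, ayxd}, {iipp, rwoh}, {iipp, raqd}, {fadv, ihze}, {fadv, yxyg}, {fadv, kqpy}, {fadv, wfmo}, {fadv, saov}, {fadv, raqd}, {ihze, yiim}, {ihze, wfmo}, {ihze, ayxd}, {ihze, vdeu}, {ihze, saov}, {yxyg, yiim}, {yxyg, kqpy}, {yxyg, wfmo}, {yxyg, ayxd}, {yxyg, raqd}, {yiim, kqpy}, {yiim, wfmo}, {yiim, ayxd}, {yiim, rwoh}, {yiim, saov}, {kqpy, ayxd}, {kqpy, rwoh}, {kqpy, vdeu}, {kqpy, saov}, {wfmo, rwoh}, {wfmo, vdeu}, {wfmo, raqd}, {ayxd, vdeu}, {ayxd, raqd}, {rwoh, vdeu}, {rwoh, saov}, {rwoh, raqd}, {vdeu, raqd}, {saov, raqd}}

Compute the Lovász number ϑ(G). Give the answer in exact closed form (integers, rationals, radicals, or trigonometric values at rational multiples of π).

Vertex fadv has 15 neighbors: qzzm, utgx, pspc, cthe, gboc, zqhk, lrnk, fdkf, iipp, ihze, yxyg, kqpy, wfmo, saov, raqd.
deg(fdkf) = 15; N(fdkf) = {qzzm, utgx, pspc, cthe, kxia, lrnk, rmlb, tpai, muyt, huvp, fadv, yiim, wfmo, ayxd, rwoh}.
deg(pwyp) = 15; N(pwyp) = {qzzm, utgx, pspc, cthe, zqhk, tftc, lrnk, rmlb, muyt, huvp, ihze, yiim, kqpy, wfmo, raqd}.
Vertex zqhk has 15 neighbors: pwyp, qzzm, utgx, cthe, kxia, gboc, rmlb, tpai, muyt, iipp, fadv, yxyg, yiim, rwoh, vdeu.
15-regular, N=28; Kneser K(8,2) on C(8,2)=28 vertices.
spec(A) ≈ [15.0, 1.0, -5.0] (distinct, 3 d.p.).
−28·(-5) / ((15)−(-5)) = 7 = ϑ(G).
= 7.00000… (decimal).

7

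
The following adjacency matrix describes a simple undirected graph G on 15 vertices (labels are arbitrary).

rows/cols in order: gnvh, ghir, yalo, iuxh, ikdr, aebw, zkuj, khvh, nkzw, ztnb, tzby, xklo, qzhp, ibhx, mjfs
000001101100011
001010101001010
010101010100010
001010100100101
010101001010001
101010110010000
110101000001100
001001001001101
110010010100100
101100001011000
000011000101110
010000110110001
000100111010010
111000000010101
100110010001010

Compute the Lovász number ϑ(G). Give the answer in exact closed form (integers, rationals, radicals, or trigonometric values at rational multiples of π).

5

N(tzby) = {ikdr, aebw, ztnb, xklo, qzhp, ibhx}, |N(tzby)| = 6.
deg(iuxh) = 6; N(iuxh) = {yalo, ikdr, zkuj, ztnb, qzhp, mjfs}.
N(ibhx) = {gnvh, ghir, yalo, tzby, qzhp, mjfs}, |N(ibhx)| = 6.
deg(ztnb) = 6; N(ztnb) = {gnvh, yalo, iuxh, nkzw, tzby, xklo}.
Every vertex has degree 6 (N=15); this is K(6,2), the Kneser graph.
Distinct eigenvalues (to 5 d.p.): [6.0, 1.0, -3.0].
λ_max=6, λ_min=-3; ϑ = −15·λ_min/(λ_max−λ_min) = 5.
ϑ(G) ≈ 5.0000000.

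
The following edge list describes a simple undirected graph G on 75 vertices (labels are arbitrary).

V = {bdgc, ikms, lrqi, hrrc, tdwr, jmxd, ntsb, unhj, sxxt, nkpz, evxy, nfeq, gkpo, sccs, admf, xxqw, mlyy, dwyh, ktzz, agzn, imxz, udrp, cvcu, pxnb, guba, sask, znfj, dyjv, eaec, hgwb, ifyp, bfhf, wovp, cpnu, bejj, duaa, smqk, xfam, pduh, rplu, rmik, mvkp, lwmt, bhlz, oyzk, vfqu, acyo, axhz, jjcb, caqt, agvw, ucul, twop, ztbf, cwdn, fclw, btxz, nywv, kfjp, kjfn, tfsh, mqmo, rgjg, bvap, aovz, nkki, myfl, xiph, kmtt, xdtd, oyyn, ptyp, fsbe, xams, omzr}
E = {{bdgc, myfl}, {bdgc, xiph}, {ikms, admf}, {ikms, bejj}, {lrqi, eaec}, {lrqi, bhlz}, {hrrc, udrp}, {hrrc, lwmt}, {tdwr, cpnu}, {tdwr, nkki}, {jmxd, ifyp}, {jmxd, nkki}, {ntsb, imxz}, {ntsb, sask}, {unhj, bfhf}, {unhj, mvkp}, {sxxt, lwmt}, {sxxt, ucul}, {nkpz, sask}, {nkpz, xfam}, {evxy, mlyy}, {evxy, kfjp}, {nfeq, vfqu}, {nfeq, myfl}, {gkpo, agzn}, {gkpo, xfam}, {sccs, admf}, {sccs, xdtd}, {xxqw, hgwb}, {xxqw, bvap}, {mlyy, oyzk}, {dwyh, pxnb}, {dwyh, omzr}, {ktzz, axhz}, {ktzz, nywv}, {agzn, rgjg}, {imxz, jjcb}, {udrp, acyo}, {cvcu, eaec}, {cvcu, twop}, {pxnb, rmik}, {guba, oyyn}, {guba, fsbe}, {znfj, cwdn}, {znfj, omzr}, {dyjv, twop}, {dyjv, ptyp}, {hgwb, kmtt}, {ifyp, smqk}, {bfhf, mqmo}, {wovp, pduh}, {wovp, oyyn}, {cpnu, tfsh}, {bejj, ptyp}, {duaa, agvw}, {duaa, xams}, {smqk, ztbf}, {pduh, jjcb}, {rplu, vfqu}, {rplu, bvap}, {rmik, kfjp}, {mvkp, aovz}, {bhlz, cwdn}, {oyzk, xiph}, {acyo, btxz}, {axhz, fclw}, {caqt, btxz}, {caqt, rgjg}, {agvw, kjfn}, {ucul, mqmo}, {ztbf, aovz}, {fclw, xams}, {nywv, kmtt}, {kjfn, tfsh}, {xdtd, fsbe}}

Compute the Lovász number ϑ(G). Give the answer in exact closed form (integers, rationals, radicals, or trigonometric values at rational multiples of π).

75*cos(pi/75)/(cos(pi/75) + 1)

deg(bhlz) = 2; N(bhlz) = {lrqi, cwdn}.
N(bfhf) = {unhj, mqmo}, |N(bfhf)| = 2.
N(twop) = {cvcu, dyjv}, |N(twop)| = 2.
N(ucul) = {sxxt, mqmo}, |N(ucul)| = 2.
Regular of degree 2 on 75 vertices: a single 75-cycle (edge-transitive).
spec(A) ≈ [2.0, 1.993, 1.972, 1.937, 1.889, 1.827, 1.753, 1.666, 1.567, 1.458, 1.338, 1.209, 1.072, 0.927, 0.775, 0.618, 0.457, 0.292, 0.126, -0.042, -0.209, -0.375, -0.538, -0.697, -0.852, -1.0, -1.141, -1.275, -1.399, -1.514, -1.618, -1.711, -1.791, -1.86, -1.915, -1.956, -1.984, -1.998] (distinct, 3 d.p.).
With N=75: ϑ(G) = 75·(-(-1)*2*cos(pi/75))/(2−(-2*cos(pi/75))) = 75*cos(pi/75)/(cos(pi/75) + 1).
ϑ(G) ≈ 37.48355.
Check 37 ≤ 75*cos(pi/75)/(cos(pi/75) + 1) ≤ 38: both strict.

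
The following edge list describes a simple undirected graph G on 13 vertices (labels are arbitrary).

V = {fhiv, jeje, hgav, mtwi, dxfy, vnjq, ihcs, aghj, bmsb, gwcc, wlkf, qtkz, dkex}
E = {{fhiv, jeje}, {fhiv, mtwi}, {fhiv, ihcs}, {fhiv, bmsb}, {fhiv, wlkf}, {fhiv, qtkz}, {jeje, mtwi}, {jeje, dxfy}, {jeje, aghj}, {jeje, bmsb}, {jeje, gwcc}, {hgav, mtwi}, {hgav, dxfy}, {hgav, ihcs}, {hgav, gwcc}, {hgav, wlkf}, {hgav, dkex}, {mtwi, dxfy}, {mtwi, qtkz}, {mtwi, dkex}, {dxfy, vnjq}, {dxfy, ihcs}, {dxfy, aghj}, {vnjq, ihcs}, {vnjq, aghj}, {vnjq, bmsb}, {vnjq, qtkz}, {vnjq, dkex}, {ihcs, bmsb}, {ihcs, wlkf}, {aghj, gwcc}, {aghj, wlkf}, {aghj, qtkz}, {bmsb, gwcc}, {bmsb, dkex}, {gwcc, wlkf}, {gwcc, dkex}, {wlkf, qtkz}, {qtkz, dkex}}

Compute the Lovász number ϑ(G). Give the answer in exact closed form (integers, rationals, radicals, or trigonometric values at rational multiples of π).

Vertex vnjq has 6 neighbors: dxfy, ihcs, aghj, bmsb, qtkz, dkex.
N(wlkf) = {fhiv, hgav, ihcs, aghj, gwcc, qtkz}, |N(wlkf)| = 6.
N(qtkz) = {fhiv, mtwi, vnjq, aghj, wlkf, dkex}, |N(qtkz)| = 6.
Vertex mtwi has 6 neighbors: fhiv, jeje, hgav, dxfy, qtkz, dkex.
6-regular, N=13; strongly regular (13,6,2,3).
A has 3 distinct eigenvalues ≈ [6.0, 1.3028, -2.3028].
Lovász (edge-transitive): ϑ = −13·(-sqrt(13)/2 - 1/2)/((6)−(-sqrt(13)/2 - 1/2)) = sqrt(13).
≈ 3.605551 (to 6 d.p.).

sqrt(13)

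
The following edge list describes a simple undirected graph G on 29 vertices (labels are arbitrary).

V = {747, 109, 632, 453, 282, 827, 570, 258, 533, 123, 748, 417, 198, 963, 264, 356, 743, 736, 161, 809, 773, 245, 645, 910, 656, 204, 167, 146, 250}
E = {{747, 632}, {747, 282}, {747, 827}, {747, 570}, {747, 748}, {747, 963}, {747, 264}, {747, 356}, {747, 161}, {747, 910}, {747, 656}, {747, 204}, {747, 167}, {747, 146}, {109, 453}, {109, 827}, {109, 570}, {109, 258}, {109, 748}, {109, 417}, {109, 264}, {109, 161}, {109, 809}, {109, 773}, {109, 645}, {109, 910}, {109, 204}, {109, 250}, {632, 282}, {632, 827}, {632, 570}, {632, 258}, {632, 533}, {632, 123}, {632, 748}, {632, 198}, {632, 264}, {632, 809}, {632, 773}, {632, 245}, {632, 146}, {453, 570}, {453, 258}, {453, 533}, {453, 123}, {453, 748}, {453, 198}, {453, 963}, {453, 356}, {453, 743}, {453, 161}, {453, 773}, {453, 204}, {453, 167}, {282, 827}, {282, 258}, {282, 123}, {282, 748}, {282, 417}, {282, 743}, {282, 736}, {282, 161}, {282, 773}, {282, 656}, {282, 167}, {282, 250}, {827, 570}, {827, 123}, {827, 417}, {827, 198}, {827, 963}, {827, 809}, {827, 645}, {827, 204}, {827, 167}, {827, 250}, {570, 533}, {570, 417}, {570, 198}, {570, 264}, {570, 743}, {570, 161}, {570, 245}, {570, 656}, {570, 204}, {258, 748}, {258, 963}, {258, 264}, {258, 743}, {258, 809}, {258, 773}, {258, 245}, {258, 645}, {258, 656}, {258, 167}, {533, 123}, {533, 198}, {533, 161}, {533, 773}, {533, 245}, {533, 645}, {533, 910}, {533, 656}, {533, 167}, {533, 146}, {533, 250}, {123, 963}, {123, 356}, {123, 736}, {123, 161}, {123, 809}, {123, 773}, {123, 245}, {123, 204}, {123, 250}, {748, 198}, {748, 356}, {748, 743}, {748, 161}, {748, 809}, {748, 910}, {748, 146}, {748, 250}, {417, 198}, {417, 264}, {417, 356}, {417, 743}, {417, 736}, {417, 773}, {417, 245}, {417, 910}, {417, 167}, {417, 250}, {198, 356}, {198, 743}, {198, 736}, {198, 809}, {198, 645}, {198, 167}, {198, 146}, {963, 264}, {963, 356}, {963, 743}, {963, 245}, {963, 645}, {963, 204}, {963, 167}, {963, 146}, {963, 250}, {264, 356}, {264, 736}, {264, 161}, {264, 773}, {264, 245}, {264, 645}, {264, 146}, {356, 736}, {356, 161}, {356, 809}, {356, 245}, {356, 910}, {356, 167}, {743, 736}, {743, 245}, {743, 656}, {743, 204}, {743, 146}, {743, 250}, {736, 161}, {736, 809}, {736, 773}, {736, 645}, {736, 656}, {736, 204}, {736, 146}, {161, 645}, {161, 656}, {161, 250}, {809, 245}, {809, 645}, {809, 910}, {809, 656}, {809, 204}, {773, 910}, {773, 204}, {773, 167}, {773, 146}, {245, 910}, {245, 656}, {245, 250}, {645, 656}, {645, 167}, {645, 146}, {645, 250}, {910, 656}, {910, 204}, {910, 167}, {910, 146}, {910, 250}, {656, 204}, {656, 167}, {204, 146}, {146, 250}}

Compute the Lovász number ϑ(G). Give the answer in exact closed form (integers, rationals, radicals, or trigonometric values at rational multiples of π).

sqrt(29)

N(167) = {747, 453, 282, 827, 258, 533, 417, 198, 963, 356, 773, 645, 910, 656}, |N(167)| = 14.
N(743) = {453, 282, 570, 258, 748, 417, 198, 963, 736, 245, 656, 204, 146, 250}, |N(743)| = 14.
Vertex 109 has 14 neighbors: 453, 827, 570, 258, 748, 417, 264, 161, 809, 773, 645, 910, 204, 250.
deg(245) = 14; N(245) = {632, 570, 258, 533, 123, 417, 963, 264, 356, 743, 809, 910, 656, 250}.
deg(v) = 14 for all v (|V|=29); Paley(29): SR with (k,λ,μ)=(14,6,7).
spec(A) ≈ [14.0, 2.192582, -3.192582] (distinct, 6 d.p.).
ϑ = −N·λ_min/(λ_max−λ_min) = −29·(-sqrt(29)/2 - 1/2)/(14−(-sqrt(29)/2 - 1/2)) = sqrt(29).
ϑ(G) ≈ 5.38516481.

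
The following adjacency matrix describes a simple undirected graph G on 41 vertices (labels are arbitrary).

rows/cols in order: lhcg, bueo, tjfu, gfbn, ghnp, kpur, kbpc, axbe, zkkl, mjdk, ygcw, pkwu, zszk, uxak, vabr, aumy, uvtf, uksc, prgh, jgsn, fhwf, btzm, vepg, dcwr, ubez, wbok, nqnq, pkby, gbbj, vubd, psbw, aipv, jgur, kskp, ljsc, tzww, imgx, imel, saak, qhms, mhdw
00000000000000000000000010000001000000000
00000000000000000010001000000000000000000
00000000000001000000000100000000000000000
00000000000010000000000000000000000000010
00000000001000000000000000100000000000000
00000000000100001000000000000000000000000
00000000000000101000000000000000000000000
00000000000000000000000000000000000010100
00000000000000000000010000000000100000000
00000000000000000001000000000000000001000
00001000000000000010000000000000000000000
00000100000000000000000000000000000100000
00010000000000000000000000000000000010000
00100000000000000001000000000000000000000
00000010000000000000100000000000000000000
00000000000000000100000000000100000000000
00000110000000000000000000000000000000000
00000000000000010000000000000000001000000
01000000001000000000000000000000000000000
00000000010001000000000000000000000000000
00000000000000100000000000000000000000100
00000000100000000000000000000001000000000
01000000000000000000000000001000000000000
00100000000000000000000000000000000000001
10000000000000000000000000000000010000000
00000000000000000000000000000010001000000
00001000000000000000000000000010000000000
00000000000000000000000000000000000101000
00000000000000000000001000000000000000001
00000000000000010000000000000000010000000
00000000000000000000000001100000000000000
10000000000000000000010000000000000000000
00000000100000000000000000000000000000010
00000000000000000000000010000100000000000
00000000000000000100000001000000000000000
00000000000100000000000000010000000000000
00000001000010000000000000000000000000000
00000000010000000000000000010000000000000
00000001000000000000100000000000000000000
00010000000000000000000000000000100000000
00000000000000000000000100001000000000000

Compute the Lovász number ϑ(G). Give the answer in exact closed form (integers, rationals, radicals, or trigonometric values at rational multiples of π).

deg(nqnq) = 2; N(nqnq) = {ghnp, psbw}.
deg(pkwu) = 2; N(pkwu) = {kpur, tzww}.
deg(qhms) = 2; N(qhms) = {gfbn, jgur}.
deg(mhdw) = 2; N(mhdw) = {dcwr, gbbj}.
Every vertex has degree 2 (N=41); the odd cycle C_{41}.
The 21 distinct eigenvalues: [2.0, 1.97656, 1.90679, 1.79233, 1.63586, 1.44104, 1.21245, 0.95544, 0.67603, 0.38078, 0.07661, -0.22937, -0.52996, -0.81814, -1.08714, -1.33065, -1.54298, -1.71914, -1.855, -1.94739, -1.99413].
λ_max=2, λ_min=-2*cos(pi/41); ϑ = −41·λ_min/(λ_max−λ_min) = 41*cos(pi/41)/(cos(pi/41) + 1).
= 20.4698803… (decimal).
α=20, χ(Ḡ)=21; ϑ=41*cos(pi/41)/(cos(pi/41) + 1) lies between (both strict).

41*cos(pi/41)/(cos(pi/41) + 1)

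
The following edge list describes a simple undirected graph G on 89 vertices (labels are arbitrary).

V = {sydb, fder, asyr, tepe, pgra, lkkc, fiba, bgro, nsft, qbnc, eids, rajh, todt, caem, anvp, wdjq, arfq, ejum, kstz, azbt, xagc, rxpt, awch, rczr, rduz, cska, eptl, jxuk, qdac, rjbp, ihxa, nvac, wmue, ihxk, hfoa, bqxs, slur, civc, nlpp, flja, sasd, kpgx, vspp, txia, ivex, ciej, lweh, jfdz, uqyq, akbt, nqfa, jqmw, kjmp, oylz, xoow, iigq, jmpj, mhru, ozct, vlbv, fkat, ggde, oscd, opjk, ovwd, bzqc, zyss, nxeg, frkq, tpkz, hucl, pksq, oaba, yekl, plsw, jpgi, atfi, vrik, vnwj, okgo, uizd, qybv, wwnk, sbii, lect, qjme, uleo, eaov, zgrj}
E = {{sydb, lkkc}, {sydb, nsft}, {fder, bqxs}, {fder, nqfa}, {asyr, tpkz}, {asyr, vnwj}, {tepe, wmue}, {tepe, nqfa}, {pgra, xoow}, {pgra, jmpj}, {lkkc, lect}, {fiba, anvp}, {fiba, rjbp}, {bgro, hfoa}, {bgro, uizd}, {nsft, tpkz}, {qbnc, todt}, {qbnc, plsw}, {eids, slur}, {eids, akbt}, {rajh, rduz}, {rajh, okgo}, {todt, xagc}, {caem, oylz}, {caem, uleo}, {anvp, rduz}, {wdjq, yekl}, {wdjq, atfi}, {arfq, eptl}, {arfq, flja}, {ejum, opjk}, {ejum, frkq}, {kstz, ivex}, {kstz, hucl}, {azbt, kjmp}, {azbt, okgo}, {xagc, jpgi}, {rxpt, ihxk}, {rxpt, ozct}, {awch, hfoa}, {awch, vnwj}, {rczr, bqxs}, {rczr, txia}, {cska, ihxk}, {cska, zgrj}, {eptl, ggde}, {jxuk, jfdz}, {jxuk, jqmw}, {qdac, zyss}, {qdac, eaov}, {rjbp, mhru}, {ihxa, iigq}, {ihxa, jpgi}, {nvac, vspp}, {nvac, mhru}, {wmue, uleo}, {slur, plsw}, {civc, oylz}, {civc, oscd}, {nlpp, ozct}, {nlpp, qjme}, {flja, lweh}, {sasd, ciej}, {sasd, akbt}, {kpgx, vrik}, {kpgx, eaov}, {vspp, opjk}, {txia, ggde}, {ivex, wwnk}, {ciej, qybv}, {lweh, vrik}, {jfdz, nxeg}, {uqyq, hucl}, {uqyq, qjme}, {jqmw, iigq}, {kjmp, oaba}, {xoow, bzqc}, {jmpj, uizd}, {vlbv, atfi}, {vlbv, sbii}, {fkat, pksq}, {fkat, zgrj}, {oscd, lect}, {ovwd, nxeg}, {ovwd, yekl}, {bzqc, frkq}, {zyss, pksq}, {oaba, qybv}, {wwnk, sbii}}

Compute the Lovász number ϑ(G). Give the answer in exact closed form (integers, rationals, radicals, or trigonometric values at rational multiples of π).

89*cos(pi/89)/(cos(pi/89) + 1)

Vertex iigq has 2 neighbors: ihxa, jqmw.
N(nxeg) = {jfdz, ovwd}, |N(nxeg)| = 2.
deg(wmue) = 2; N(wmue) = {tepe, uleo}.
N(qbnc) = {todt, plsw}, |N(qbnc)| = 2.
2-regular, N=89; connected 2-regular on 89 ⇒ C_{89}.
The 45 distinct eigenvalues: [2.0, 1.995018, 1.980097, 1.955311, 1.920784, 1.876688, 1.823242, 1.760713, 1.689412, 1.609694, 1.521958, 1.426638, 1.324212, 1.215188, 1.10011, 0.979551, 0.854113, 0.724419, 0.591116, 0.454869, 0.316355, 0.176265, 0.035297, -0.105847, -0.246463, -0.385852, -0.523319, -0.658178, -0.789758, -0.917404, -1.040479, -1.158371, -1.270491, -1.376282, -1.475217, -1.566802, -1.650581, -1.726138, -1.793094, -1.851118, -1.89992, -1.939256, -1.968931, -1.988796, -1.998754].
λ_max=2, λ_min=-2*cos(pi/89); ϑ = −89·λ_min/(λ_max−λ_min) = 89*cos(pi/89)/(cos(pi/89) + 1).
= 44.4861… (decimal).
44 ≤ 89*cos(pi/89)/(cos(pi/89) + 1) ≤ 45: both strict.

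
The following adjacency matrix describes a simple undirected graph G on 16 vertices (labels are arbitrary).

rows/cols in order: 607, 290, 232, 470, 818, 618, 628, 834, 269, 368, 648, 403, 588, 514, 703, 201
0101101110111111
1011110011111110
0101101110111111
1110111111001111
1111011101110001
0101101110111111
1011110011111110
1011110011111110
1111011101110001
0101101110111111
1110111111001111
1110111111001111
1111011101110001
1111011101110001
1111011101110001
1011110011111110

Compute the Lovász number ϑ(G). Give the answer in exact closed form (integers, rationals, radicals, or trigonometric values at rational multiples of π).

5

N(368) = {290, 470, 818, 628, 834, 269, 648, 403, 588, 514, 703, 201}, |N(368)| = 12.
Vertex 607 has 12 neighbors: 290, 470, 818, 628, 834, 269, 648, 403, 588, 514, 703, 201.
deg(290) = 12; N(290) = {607, 232, 470, 818, 618, 269, 368, 648, 403, 588, 514, 703}.
Vertex 201 has 12 neighbors: 607, 232, 470, 818, 618, 269, 368, 648, 403, 588, 514, 703.
G = K_{5,4,4,3}: α = 5 = χ(Ḡ), so ϑ = 5.
= 5.000000… (decimal).
α=5, χ(Ḡ)=5; ϑ=5 lies between (collapsed).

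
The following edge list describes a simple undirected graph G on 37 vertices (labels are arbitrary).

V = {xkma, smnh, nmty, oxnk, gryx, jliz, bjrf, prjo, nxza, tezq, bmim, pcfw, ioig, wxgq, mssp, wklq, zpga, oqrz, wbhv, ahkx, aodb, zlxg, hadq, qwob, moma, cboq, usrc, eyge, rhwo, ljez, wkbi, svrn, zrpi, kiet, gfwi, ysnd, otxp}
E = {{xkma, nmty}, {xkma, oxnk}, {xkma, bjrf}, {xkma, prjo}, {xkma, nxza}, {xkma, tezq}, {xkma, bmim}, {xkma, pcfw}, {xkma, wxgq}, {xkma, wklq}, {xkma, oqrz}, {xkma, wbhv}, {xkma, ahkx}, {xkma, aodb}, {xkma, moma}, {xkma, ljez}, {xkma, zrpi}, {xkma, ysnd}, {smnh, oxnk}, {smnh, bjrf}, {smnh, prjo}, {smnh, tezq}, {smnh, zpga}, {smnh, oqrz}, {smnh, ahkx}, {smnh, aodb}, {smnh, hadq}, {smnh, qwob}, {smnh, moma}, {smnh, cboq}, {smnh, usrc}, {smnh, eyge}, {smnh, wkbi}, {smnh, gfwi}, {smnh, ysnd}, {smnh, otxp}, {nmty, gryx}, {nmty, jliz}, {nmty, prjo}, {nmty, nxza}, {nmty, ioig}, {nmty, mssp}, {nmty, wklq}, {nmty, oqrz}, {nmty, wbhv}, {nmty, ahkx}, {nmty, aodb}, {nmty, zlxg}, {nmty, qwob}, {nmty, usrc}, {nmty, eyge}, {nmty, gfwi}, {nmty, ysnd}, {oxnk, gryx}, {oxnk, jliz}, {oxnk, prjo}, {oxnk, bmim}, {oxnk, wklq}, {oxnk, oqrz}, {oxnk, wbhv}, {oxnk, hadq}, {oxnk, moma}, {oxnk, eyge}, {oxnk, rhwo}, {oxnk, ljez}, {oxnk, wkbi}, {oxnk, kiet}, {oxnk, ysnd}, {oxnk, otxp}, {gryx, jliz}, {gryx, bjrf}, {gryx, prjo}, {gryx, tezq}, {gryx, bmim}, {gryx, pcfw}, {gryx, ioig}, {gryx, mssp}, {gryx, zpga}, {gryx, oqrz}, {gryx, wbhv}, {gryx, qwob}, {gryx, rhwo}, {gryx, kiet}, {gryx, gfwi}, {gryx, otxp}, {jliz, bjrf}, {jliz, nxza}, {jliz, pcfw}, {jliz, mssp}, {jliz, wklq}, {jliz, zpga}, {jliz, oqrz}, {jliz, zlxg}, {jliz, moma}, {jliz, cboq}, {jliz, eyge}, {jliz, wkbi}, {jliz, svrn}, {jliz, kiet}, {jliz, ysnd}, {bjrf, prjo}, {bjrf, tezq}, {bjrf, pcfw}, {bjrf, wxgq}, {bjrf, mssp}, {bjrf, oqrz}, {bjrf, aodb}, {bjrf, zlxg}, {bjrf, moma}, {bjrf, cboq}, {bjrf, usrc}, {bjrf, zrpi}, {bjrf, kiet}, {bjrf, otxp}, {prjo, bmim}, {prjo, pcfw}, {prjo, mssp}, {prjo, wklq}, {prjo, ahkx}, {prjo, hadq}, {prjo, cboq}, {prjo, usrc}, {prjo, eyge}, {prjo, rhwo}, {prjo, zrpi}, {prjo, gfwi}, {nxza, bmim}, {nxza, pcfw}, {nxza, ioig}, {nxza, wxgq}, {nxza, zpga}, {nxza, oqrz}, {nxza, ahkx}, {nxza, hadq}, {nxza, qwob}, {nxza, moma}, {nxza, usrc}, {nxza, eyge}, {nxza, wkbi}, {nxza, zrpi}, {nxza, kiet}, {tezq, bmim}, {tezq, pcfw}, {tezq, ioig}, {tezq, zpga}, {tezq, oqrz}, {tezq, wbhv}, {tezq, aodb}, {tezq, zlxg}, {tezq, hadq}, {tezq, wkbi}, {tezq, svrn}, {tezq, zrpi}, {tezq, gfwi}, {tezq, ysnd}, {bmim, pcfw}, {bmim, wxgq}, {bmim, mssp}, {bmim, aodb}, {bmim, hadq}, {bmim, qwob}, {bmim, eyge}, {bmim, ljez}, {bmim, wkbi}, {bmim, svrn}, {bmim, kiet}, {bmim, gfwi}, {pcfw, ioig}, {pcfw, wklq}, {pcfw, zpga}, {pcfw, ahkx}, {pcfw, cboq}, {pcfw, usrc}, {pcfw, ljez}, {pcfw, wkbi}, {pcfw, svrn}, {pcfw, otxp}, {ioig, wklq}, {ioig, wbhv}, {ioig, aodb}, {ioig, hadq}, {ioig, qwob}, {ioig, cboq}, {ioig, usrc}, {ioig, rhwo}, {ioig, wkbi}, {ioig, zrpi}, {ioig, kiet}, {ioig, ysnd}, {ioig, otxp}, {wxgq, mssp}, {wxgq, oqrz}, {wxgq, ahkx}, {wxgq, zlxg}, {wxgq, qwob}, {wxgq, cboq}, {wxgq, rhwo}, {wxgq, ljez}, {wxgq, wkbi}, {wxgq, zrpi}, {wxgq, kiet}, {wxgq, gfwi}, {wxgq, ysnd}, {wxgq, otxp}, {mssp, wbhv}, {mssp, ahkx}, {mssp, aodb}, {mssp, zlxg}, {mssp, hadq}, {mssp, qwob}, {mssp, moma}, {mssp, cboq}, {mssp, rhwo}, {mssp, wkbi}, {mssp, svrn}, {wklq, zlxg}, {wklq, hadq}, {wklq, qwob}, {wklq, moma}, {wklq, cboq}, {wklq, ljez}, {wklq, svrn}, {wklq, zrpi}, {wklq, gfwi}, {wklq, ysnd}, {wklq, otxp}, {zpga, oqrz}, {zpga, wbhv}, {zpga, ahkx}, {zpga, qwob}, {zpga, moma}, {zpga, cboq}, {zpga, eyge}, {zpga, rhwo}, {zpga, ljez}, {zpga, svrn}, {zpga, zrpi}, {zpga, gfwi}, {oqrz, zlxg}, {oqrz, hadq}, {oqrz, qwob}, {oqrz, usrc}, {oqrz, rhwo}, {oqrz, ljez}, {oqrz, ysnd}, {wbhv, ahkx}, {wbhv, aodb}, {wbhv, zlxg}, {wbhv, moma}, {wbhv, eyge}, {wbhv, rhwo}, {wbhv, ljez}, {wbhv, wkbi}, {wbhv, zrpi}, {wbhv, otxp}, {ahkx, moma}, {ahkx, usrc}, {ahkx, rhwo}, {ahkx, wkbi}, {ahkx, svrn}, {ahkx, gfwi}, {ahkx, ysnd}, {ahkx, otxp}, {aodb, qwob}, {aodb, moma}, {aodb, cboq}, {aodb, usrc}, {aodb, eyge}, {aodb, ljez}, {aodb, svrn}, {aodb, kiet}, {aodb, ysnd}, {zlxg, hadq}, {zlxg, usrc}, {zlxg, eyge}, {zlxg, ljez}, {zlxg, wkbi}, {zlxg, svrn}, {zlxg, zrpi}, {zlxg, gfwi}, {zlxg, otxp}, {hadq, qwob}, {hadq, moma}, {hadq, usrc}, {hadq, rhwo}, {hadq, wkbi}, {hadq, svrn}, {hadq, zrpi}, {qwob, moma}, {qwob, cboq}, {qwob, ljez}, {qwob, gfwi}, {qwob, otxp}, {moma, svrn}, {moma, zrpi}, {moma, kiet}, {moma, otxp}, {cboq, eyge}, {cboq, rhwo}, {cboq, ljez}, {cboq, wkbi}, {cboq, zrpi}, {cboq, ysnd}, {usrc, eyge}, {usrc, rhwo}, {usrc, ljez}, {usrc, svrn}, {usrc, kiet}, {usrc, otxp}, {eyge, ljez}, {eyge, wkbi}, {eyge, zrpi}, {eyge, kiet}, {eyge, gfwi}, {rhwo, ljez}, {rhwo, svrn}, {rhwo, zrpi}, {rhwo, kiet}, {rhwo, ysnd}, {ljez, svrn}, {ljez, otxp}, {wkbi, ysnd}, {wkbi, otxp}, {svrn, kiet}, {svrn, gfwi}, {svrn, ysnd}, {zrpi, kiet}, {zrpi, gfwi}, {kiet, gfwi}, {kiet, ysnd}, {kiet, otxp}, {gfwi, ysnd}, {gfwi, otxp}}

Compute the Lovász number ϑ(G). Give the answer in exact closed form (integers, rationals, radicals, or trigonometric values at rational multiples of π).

sqrt(37)

deg(nmty) = 18; N(nmty) = {xkma, gryx, jliz, prjo, nxza, ioig, mssp, wklq, oqrz, wbhv, ahkx, aodb, zlxg, qwob, usrc, eyge, gfwi, ysnd}.
N(jliz) = {nmty, oxnk, gryx, bjrf, nxza, pcfw, mssp, wklq, zpga, oqrz, zlxg, moma, cboq, eyge, wkbi, svrn, kiet, ysnd}, |N(jliz)| = 18.
deg(qwob) = 18; N(qwob) = {smnh, nmty, gryx, nxza, bmim, ioig, wxgq, mssp, wklq, zpga, oqrz, aodb, hadq, moma, cboq, ljez, gfwi, otxp}.
N(pcfw) = {xkma, gryx, jliz, bjrf, prjo, nxza, tezq, bmim, ioig, wklq, zpga, ahkx, cboq, usrc, ljez, wkbi, svrn, otxp}, |N(pcfw)| = 18.
18-regular, N=37; SR(37,18,8,9) — a Paley graph.
spec(A) ≈ [18.0, 2.541, -3.541] (distinct, 3 d.p.).
−37·(-sqrt(37)/2 - 1/2) / ((18)−(-sqrt(37)/2 - 1/2)) = sqrt(37) = ϑ(G).
ϑ(G) ≈ 6.08276.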